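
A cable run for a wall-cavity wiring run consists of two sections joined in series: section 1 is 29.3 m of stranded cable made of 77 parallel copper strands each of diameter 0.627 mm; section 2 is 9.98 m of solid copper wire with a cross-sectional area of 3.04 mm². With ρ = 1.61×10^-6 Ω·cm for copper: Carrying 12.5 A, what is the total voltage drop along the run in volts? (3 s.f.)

ρ = 1.61×10^-6 Ω·cm = 1.61×10^-8 Ω·m
Section 1: A_strand = π(3.1350e-04)² = 3.088e-07 m²; R₁ = ρL/(N·A_s) = (1.61×10^-8)(29.3)/(77×3.088e-07) = 0.01984 Ω
Section 2: A = 3.04 mm² = 3.040e-06 m²
R₂ = (1.61×10^-8)(9.98)/(3.040e-06) = 0.05285 Ω
R = R₁ + R₂ = 0.0727 Ω
V = IR = 12.5 × 0.0727 = 0.909 V

0.909 V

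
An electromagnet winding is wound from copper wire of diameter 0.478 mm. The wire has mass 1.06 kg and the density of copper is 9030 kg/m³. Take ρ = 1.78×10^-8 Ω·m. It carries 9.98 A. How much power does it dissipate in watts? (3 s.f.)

A = π(d/2)² = π(2.3900e-04 m)² = 1.7945e-07 m²
L = m/(density·A) = 1.06/(9030×1.7945e-07) = 654.1 m
R = ρL/A = (1.78×10^-8)(654.1)/(1.7945e-07) = 64.89 Ω
P = I²R = (9.98)² × 64.89 = 6460 W

6460 W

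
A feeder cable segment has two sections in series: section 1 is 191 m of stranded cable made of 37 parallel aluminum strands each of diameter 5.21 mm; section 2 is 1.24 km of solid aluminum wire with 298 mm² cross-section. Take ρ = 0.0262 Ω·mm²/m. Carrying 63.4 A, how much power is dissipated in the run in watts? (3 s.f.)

ρ = 0.0262 Ω·mm²/m = 2.62×10^-8 Ω·m
Section 1: A_strand = π(2.6050e-03)² = 2.132e-05 m²; R₁ = ρL/(N·A_s) = (2.62×10^-8)(191)/(37×2.132e-05) = 0.006344 Ω
Section 2: A = 298 mm² = 2.980e-04 m²
R₂ = (2.62×10^-8)(1240)/(2.980e-04) = 0.109 Ω
R = R₁ + R₂ = 0.1154 Ω
P = I²R = (63.4)² × 0.1154 = 464 W

464 W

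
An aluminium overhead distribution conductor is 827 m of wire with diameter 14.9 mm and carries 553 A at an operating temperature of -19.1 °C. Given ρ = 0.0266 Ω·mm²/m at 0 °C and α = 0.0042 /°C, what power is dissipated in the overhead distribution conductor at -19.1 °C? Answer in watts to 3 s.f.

35500 W

ρ = 0.0266 Ω·mm²/m = 2.66×10^-8 Ω·m
A = π(d/2)² = π(7.4500e-03 m)² = 1.744e-04 m²
R₍0₎ = ρL/A = (2.66×10^-8)(827)/(1.744e-04) = 0.1262 Ω
R₍-19.1₎ = R₍0₎(1 + αΔT) = 0.1262 × (1 + 0.0042×-19.1) = 0.116 Ω
P = I²R = (553)² × 0.116 = 35500 W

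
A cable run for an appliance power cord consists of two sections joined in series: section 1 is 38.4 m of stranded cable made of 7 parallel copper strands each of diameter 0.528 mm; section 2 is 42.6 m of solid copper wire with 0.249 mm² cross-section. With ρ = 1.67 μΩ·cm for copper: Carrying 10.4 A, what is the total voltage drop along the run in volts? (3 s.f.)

ρ = 1.67 μΩ·cm = 1.67×10^-8 Ω·m
Section 1: A_strand = π(2.6400e-04)² = 2.190e-07 m²; R₁ = ρL/(N·A_s) = (1.67×10^-8)(38.4)/(7×2.190e-07) = 0.4184 Ω
Section 2: A = 0.249 mm² = 2.490e-07 m²
R₂ = (1.67×10^-8)(42.6)/(2.490e-07) = 2.857 Ω
R = R₁ + R₂ = 3.276 Ω
V = IR = 10.4 × 3.276 = 34.1 V

34.1 V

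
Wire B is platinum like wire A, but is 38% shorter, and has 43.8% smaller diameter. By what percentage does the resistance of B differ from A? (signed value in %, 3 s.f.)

96.3%

R ∝ L/d², so R_B/R_A = (1 − 38/100) × (1 − 43.8/100)⁻²
= 0.62 × 3.166 = 1.963
(R_B − R_A)/R_A = 1.963 − 1 = 96.3%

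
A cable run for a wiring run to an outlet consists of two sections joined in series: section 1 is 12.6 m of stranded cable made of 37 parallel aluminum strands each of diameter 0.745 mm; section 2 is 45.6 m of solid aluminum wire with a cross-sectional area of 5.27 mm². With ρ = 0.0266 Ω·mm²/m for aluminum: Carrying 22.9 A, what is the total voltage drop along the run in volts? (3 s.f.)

5.75 V

ρ = 0.0266 Ω·mm²/m = 2.66×10^-8 Ω·m
Section 1: A_strand = π(3.7250e-04)² = 4.359e-07 m²; R₁ = ρL/(N·A_s) = (2.66×10^-8)(12.6)/(37×4.359e-07) = 0.02078 Ω
Section 2: A = 5.27 mm² = 5.270e-06 m²
R₂ = (2.66×10^-8)(45.6)/(5.270e-06) = 0.2302 Ω
R = R₁ + R₂ = 0.2509 Ω
V = IR = 22.9 × 0.2509 = 5.75 V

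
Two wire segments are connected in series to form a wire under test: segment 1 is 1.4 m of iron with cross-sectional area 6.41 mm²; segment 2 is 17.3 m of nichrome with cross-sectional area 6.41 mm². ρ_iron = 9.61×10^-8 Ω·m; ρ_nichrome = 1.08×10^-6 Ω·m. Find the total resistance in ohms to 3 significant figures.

2.94 Ω

Segment 1: A = 6.41 mm² = 6.410e-06 m²
R₁ = ρL/A = (9.61×10^-8)(1.4)/(6.410e-06) = 0.02099 Ω
R₂ = (1.08×10^-6)(17.3)/(6.410e-06) = 2.915 Ω
R = R₁ + R₂ = 2.94 Ω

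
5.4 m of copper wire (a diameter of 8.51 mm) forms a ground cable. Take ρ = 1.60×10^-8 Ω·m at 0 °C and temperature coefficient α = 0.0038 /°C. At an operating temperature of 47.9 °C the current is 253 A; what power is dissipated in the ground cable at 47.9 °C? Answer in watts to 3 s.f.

115 W

A = π(d/2)² = π(4.2550e-03 m)² = 5.688e-05 m²
R₍0₎ = ρL/A = (1.60×10^-8)(5.4)/(5.688e-05) = 0.001519 Ω
R₍47.9₎ = R₍0₎(1 + αΔT) = 0.001519 × (1 + 0.0038×47.9) = 0.001796 Ω
P = I²R = (253)² × 0.001796 = 115 W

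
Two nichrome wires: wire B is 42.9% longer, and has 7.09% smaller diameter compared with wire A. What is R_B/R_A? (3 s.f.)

1.66

R ∝ L/d², so R_B/R_A = (1 + 42.9/100) × (1 − 7.09/100)⁻²
= 1.429 × 1.158 = 1.66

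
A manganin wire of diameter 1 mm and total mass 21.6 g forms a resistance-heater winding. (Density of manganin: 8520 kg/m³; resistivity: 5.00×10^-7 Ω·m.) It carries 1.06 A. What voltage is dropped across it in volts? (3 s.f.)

A = π(d/2)² = π(5.0000e-04 m)² = 7.8540e-07 m²
L = m/(density·A) = 0.0216/(8520×7.8540e-07) = 3.228 m
R = ρL/A = (5.00×10^-7)(3.228)/(7.8540e-07) = 2.055 Ω
V = IR = 1.06 × 2.055 = 2.18 V

2.18 V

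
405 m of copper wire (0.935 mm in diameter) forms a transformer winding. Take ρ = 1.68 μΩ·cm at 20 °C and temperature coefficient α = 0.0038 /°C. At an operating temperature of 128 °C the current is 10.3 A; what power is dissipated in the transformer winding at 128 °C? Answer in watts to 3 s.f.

1480 W

ρ = 1.68 μΩ·cm = 1.68×10^-8 Ω·m
A = π(d/2)² = π(4.6750e-04 m)² = 6.866e-07 m²
R₍20₎ = ρL/A = (1.68×10^-8)(405)/(6.866e-07) = 9.909 Ω
R₍128₎ = R₍20₎(1 + αΔT) = 9.909 × (1 + 0.0038×108) = 13.98 Ω
P = I²R = (10.3)² × 13.98 = 1480 W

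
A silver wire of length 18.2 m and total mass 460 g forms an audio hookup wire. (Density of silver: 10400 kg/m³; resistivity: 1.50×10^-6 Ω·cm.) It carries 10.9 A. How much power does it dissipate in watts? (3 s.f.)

13.3 W

ρ = 1.50×10^-6 Ω·cm = 1.50×10^-8 Ω·m
A = m/(density·L) = 0.46/(10400×18.2) = 2.4303e-06 m²
R = ρL/A = (1.50×10^-8)(18.2)/(2.4303e-06) = 0.1123 Ω
P = I²R = (10.9)² × 0.1123 = 13.3 W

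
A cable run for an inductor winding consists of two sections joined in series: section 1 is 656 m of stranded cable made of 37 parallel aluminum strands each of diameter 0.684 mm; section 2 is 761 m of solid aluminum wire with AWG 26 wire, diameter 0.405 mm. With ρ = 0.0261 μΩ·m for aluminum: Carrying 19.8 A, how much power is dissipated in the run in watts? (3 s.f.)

ρ = 0.0261 μΩ·m = 2.61×10^-8 Ω·m
Section 1: A_strand = π(3.4200e-04)² = 3.675e-07 m²; R₁ = ρL/(N·A_s) = (2.61×10^-8)(656)/(37×3.675e-07) = 1.259 Ω
Section 2: A = π(0.405/2 mm)² = π(2.0250e-04 m)² = 1.288e-07 m²
R₂ = (2.61×10^-8)(761)/(1.288e-07) = 154.2 Ω
R = R₁ + R₂ = 155.4 Ω
P = I²R = (19.8)² × 155.4 = 60900 W

60900 W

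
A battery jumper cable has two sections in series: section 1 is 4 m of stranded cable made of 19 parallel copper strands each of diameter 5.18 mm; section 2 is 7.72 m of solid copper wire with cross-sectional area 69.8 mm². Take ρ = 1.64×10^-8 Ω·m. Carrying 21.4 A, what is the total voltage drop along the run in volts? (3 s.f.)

Section 1: A_strand = π(2.5900e-03)² = 2.107e-05 m²; R₁ = ρL/(N·A_s) = (1.64×10^-8)(4)/(19×2.107e-05) = 1.638×10^-4 Ω
Section 2: A = 69.8 mm² = 6.980e-05 m²
R₂ = (1.64×10^-8)(7.72)/(6.980e-05) = 0.001814 Ω
R = R₁ + R₂ = 0.001978 Ω
V = IR = 21.4 × 0.001978 = 0.0423 V

0.0423 V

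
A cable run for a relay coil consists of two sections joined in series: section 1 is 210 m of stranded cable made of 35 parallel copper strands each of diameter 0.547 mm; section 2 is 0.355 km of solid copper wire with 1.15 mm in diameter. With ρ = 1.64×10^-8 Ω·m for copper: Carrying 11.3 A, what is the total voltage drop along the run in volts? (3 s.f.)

68.1 V

Section 1: A_strand = π(2.7350e-04)² = 2.350e-07 m²; R₁ = ρL/(N·A_s) = (1.64×10^-8)(210)/(35×2.350e-07) = 0.4187 Ω
Section 2: A = π(d/2)² = π(5.7500e-04 m)² = 1.039e-06 m²
R₂ = (1.64×10^-8)(355)/(1.039e-06) = 5.605 Ω
R = R₁ + R₂ = 6.024 Ω
V = IR = 11.3 × 6.024 = 68.1 V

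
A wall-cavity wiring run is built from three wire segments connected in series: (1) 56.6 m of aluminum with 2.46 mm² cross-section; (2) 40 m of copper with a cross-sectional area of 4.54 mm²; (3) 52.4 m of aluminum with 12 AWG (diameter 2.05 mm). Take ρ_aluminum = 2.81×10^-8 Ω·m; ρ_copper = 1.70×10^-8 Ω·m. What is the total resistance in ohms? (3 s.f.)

Seg 1: A = 2.46 mm² = 2.460e-06 m²
R_1 = (2.81×10^-8)(56.6)/(2.460e-06) = 0.6465 Ω
Seg 2: A = 4.54 mm² = 4.540e-06 m²
R_2 = (1.70×10^-8)(40)/(4.540e-06) = 0.1498 Ω
Seg 3: A = π(2.05/2 mm)² = π(1.0250e-03 m)² = 3.301e-06 m²
R_3 = (2.81×10^-8)(52.4)/(3.301e-06) = 0.4461 Ω
R_total = R_1 + R_2 + R_3 = 1.24 Ω

1.24 Ω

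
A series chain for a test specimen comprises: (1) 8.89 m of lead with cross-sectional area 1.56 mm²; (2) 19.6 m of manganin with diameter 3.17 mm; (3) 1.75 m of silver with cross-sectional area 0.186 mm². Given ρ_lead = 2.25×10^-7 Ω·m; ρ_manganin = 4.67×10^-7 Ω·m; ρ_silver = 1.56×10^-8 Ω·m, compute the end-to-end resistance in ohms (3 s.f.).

Seg 1: A = 1.56 mm² = 1.560e-06 m²
R_1 = (2.25×10^-7)(8.89)/(1.560e-06) = 1.282 Ω
Seg 2: A = π(d/2)² = π(1.5850e-03 m)² = 7.892e-06 m²
R_2 = (4.67×10^-7)(19.6)/(7.892e-06) = 1.16 Ω
Seg 3: A = 0.186 mm² = 1.860e-07 m²
R_3 = (1.56×10^-8)(1.75)/(1.860e-07) = 0.1468 Ω
R_total = R_1 + R_2 + R_3 = 2.59 Ω

2.59 Ω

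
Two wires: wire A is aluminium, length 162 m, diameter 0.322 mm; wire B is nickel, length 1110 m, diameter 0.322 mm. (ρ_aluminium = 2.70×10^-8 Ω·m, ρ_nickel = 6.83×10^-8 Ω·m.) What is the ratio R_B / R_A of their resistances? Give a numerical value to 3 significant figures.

R ∝ ρL/d², so R_B/R_A = (ρ_B/ρ_A) × (L_B/L_A)
= (6.83×10^-8/2.70×10^-8) × (1110/162) = 17.3

17.3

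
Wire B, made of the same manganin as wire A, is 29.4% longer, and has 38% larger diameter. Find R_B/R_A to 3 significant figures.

R ∝ L/d², so R_B/R_A = (1 + 29.4/100) × (1 + 38/100)⁻²
= 1.294 × 0.5251 = 0.679

0.679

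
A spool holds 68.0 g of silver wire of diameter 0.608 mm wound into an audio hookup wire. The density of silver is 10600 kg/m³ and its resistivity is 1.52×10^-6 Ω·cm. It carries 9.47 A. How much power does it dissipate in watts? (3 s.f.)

ρ = 1.52×10^-6 Ω·cm = 1.52×10^-8 Ω·m
A = π(d/2)² = π(3.0400e-04 m)² = 2.9033e-07 m²
L = m/(density·A) = 0.068/(10600×2.9033e-07) = 22.1 m
R = ρL/A = (1.52×10^-8)(22.1)/(2.9033e-07) = 1.157 Ω
P = I²R = (9.47)² × 1.157 = 104 W

104 W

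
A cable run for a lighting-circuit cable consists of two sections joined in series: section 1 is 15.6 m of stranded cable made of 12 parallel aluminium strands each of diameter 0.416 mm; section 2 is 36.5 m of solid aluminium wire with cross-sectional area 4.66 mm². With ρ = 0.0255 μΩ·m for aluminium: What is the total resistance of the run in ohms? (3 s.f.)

ρ = 0.0255 μΩ·m = 2.55×10^-8 Ω·m
Section 1: A_strand = π(2.0800e-04)² = 1.359e-07 m²; R₁ = ρL/(N·A_s) = (2.55×10^-8)(15.6)/(12×1.359e-07) = 0.2439 Ω
Section 2: A = 4.66 mm² = 4.660e-06 m²
R₂ = (2.55×10^-8)(36.5)/(4.660e-06) = 0.1997 Ω
R = R₁ + R₂ = 0.444 Ω

0.444 Ω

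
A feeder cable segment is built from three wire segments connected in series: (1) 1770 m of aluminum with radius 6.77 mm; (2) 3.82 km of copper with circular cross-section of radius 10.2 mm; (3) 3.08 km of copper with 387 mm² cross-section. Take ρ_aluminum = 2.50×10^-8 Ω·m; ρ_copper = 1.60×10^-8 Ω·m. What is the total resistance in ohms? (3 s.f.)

Seg 1: A = πr² = π(6.7700e-03 m)² = 1.440e-04 m²
R_1 = (2.50×10^-8)(1770)/(1.440e-04) = 0.3073 Ω
Seg 2: A = πr² = π(1.0200e-02 m)² = 3.269e-04 m²
R_2 = (1.60×10^-8)(3820)/(3.269e-04) = 0.187 Ω
Seg 3: A = 387 mm² = 3.870e-04 m²
R_3 = (1.60×10^-8)(3080)/(3.870e-04) = 0.1273 Ω
R_total = R_1 + R_2 + R_3 = 0.622 Ω

0.622 Ω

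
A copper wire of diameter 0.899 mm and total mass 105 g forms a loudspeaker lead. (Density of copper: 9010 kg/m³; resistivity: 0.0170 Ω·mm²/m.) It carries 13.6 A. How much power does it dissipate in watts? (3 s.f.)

ρ = 0.0170 Ω·mm²/m = 1.70×10^-8 Ω·m
A = π(d/2)² = π(4.4950e-04 m)² = 6.3476e-07 m²
L = m/(density·A) = 0.105/(9010×6.3476e-07) = 18.36 m
R = ρL/A = (1.70×10^-8)(18.36)/(6.3476e-07) = 0.4917 Ω
P = I²R = (13.6)² × 0.4917 = 90.9 W

90.9 W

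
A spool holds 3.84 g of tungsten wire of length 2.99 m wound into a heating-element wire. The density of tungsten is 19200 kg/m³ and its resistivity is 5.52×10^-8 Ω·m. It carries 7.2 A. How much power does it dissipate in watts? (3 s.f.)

A = m/(density·L) = 0.00384/(19200×2.99) = 6.6890e-08 m²
R = ρL/A = (5.52×10^-8)(2.99)/(6.6890e-08) = 2.467 Ω
P = I²R = (7.2)² × 2.467 = 128 W

128 W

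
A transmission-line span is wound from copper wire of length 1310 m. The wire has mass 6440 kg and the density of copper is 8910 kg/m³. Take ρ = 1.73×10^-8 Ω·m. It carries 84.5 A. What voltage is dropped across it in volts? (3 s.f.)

A = m/(density·L) = 6440/(8910×1310) = 5.5174e-04 m²
R = ρL/A = (1.73×10^-8)(1310)/(5.5174e-04) = 0.04108 Ω
V = IR = 84.5 × 0.04108 = 3.47 V

3.47 V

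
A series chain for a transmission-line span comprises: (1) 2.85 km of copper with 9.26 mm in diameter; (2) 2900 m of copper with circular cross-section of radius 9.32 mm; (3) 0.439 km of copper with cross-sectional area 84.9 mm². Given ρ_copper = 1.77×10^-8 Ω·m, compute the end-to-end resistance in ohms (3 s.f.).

Seg 1: A = π(d/2)² = π(4.6300e-03 m)² = 6.735e-05 m²
R_1 = (1.77×10^-8)(2850)/(6.735e-05) = 0.749 Ω
Seg 2: A = πr² = π(9.3200e-03 m)² = 2.729e-04 m²
R_2 = (1.77×10^-8)(2900)/(2.729e-04) = 0.1881 Ω
Seg 3: A = 84.9 mm² = 8.490e-05 m²
R_3 = (1.77×10^-8)(439)/(8.490e-05) = 0.09152 Ω
R_total = R_1 + R_2 + R_3 = 1.03 Ω

1.03 Ω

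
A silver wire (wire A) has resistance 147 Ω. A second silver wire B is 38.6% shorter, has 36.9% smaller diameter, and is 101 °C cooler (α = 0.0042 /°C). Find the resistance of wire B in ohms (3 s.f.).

131 Ω

R ∝ ρL/d² with ρ ∝ (1+αΔT), so R_B/R_A = (1 − 38.6/100) × (1 − 36.9/100)⁻² × (1 − 0.0042×101)
= 0.614 × 2.511 × 0.5758 = 0.8879
R_B = 0.8879 × 147 = 131 Ω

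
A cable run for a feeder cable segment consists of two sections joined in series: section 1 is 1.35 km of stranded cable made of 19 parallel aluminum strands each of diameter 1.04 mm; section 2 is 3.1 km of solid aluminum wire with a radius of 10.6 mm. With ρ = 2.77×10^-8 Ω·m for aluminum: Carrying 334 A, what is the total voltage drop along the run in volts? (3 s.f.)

Section 1: A_strand = π(5.2000e-04)² = 8.495e-07 m²; R₁ = ρL/(N·A_s) = (2.77×10^-8)(1350)/(19×8.495e-07) = 2.317 Ω
Section 2: A = πr² = π(1.0600e-02 m)² = 3.530e-04 m²
R₂ = (2.77×10^-8)(3100)/(3.530e-04) = 0.2433 Ω
R = R₁ + R₂ = 2.56 Ω
V = IR = 334 × 2.56 = 855 V

855 V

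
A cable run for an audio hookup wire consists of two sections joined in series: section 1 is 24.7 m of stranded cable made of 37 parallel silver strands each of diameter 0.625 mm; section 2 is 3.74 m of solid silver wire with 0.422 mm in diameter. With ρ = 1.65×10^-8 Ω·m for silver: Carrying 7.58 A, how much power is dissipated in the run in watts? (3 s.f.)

Section 1: A_strand = π(3.1250e-04)² = 3.068e-07 m²; R₁ = ρL/(N·A_s) = (1.65×10^-8)(24.7)/(37×3.068e-07) = 0.0359 Ω
Section 2: A = π(d/2)² = π(2.1100e-04 m)² = 1.399e-07 m²
R₂ = (1.65×10^-8)(3.74)/(1.399e-07) = 0.4412 Ω
R = R₁ + R₂ = 0.4771 Ω
P = I²R = (7.58)² × 0.4771 = 27.4 W

27.4 W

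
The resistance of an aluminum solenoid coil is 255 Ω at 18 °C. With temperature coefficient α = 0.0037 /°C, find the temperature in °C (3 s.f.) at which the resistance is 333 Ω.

R = R₀(1 + α(T − T₀)) ⇒ T = T₀ + (R/R₀ − 1)/α
T = 18 + (333/255 − 1)/0.0037 = 18 + (0.3059)/0.0037 = 101 °C

101 °C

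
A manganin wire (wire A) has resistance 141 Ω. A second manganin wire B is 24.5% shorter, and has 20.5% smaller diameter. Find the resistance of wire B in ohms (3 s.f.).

168 Ω

R ∝ L/d², so R_B/R_A = (1 − 24.5/100) × (1 − 20.5/100)⁻²
= 0.755 × 1.582 = 1.195
R_B = 1.195 × 141 = 168 Ω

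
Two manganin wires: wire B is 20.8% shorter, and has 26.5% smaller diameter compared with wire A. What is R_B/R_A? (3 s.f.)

1.47

R ∝ L/d², so R_B/R_A = (1 − 20.8/100) × (1 − 26.5/100)⁻²
= 0.792 × 1.851 = 1.47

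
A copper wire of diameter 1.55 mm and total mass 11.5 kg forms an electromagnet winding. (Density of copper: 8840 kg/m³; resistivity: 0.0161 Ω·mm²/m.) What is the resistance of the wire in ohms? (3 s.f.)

5.88 Ω

ρ = 0.0161 Ω·mm²/m = 1.61×10^-8 Ω·m
A = π(d/2)² = π(7.7500e-04 m)² = 1.8869e-06 m²
L = m/(density·A) = 11.5/(8840×1.8869e-06) = 689.4 m
R = ρL/A = (1.61×10^-8)(689.4)/(1.8869e-06) = 5.88 Ω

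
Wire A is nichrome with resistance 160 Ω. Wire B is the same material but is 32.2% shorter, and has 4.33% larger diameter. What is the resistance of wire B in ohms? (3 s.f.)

R ∝ L/d², so R_B/R_A = (1 − 32.2/100) × (1 + 4.33/100)⁻²
= 0.678 × 0.9187 = 0.6229
R_B = 0.6229 × 160 = 99.7 Ω

99.7 Ω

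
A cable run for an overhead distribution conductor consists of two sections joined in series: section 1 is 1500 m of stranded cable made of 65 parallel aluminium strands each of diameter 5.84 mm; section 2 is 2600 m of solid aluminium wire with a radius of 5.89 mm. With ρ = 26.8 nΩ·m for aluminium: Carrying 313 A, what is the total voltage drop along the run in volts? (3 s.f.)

207 V

ρ = 26.8 nΩ·m = 2.68×10^-8 Ω·m
Section 1: A_strand = π(2.9200e-03)² = 2.679e-05 m²; R₁ = ρL/(N·A_s) = (2.68×10^-8)(1500)/(65×2.679e-05) = 0.02309 Ω
Section 2: A = πr² = π(5.8900e-03 m)² = 1.090e-04 m²
R₂ = (2.68×10^-8)(2600)/(1.090e-04) = 0.6393 Ω
R = R₁ + R₂ = 0.6624 Ω
V = IR = 313 × 0.6624 = 207 V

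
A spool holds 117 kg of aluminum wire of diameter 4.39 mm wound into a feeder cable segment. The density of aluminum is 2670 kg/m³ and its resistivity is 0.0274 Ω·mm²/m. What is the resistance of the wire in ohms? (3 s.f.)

ρ = 0.0274 Ω·mm²/m = 2.74×10^-8 Ω·m
A = π(d/2)² = π(2.1950e-03 m)² = 1.5136e-05 m²
L = m/(density·A) = 117/(2670×1.5136e-05) = 2895 m
R = ρL/A = (2.74×10^-8)(2895)/(1.5136e-05) = 5.24 Ω

5.24 Ω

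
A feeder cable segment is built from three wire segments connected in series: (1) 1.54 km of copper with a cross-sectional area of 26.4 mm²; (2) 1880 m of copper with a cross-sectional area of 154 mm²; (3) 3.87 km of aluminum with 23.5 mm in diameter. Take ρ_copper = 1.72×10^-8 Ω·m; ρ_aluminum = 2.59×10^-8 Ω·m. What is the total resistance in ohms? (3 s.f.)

Seg 1: A = 26.4 mm² = 2.640e-05 m²
R_1 = (1.72×10^-8)(1540)/(2.640e-05) = 1.003 Ω
Seg 2: A = 154 mm² = 1.540e-04 m²
R_2 = (1.72×10^-8)(1880)/(1.540e-04) = 0.21 Ω
Seg 3: A = π(d/2)² = π(1.1750e-02 m)² = 4.337e-04 m²
R_3 = (2.59×10^-8)(3870)/(4.337e-04) = 0.2311 Ω
R_total = R_1 + R_2 + R_3 = 1.44 Ω

1.44 Ω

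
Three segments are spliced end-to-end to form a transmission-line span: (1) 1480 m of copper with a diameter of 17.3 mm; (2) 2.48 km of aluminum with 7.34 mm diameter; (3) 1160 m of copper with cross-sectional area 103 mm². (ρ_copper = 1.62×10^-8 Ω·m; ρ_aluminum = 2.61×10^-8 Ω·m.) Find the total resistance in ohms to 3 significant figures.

1.81 Ω

Seg 1: A = π(d/2)² = π(8.6500e-03 m)² = 2.351e-04 m²
R_1 = (1.62×10^-8)(1480)/(2.351e-04) = 0.102 Ω
Seg 2: A = π(d/2)² = π(3.6700e-03 m)² = 4.231e-05 m²
R_2 = (2.61×10^-8)(2480)/(4.231e-05) = 1.53 Ω
Seg 3: A = 103 mm² = 1.030e-04 m²
R_3 = (1.62×10^-8)(1160)/(1.030e-04) = 0.1824 Ω
R_total = R_1 + R_2 + R_3 = 1.81 Ω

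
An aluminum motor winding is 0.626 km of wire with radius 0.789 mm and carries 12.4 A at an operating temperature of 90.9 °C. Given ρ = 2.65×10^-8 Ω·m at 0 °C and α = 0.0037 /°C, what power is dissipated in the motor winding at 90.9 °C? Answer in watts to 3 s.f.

A = πr² = π(7.8900e-04 m)² = 1.956e-06 m²
R₍0₎ = ρL/A = (2.65×10^-8)(626)/(1.956e-06) = 8.482 Ω
R₍90.9₎ = R₍0₎(1 + αΔT) = 8.482 × (1 + 0.0037×90.9) = 11.34 Ω
P = I²R = (12.4)² × 11.34 = 1740 W

1740 W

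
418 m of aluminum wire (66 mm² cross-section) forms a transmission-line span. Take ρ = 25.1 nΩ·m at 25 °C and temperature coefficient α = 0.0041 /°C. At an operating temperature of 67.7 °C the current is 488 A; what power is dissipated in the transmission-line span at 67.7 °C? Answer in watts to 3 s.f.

44500 W

ρ = 25.1 nΩ·m = 2.51×10^-8 Ω·m
A = 66 mm² = 6.600e-05 m²
R₍25₎ = ρL/A = (2.51×10^-8)(418)/(6.600e-05) = 0.159 Ω
R₍67.7₎ = R₍25₎(1 + αΔT) = 0.159 × (1 + 0.0041×42.7) = 0.1868 Ω
P = I²R = (488)² × 0.1868 = 44500 W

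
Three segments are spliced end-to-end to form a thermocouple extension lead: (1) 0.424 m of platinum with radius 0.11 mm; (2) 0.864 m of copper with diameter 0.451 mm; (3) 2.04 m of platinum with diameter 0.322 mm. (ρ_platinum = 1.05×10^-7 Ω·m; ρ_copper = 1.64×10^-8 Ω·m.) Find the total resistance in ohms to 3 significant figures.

Seg 1: A = πr² = π(1.1000e-04 m)² = 3.801e-08 m²
R_1 = (1.05×10^-7)(0.424)/(3.801e-08) = 1.171 Ω
Seg 2: A = π(d/2)² = π(2.2550e-04 m)² = 1.598e-07 m²
R_2 = (1.64×10^-8)(0.864)/(1.598e-07) = 0.0887 Ω
Seg 3: A = π(d/2)² = π(1.6100e-04 m)² = 8.143e-08 m²
R_3 = (1.05×10^-7)(2.04)/(8.143e-08) = 2.63 Ω
R_total = R_1 + R_2 + R_3 = 3.89 Ω

3.89 Ω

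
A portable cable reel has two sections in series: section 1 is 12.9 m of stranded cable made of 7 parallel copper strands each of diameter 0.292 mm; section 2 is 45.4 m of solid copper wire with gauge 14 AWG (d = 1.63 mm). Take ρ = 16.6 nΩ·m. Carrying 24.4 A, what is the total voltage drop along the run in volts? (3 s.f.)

ρ = 16.6 nΩ·m = 1.66×10^-8 Ω·m
Section 1: A_strand = π(1.4600e-04)² = 6.697e-08 m²; R₁ = ρL/(N·A_s) = (1.66×10^-8)(12.9)/(7×6.697e-08) = 0.4568 Ω
Section 2: A = π(1.63/2 mm)² = π(8.1500e-04 m)² = 2.087e-06 m²
R₂ = (1.66×10^-8)(45.4)/(2.087e-06) = 0.3612 Ω
R = R₁ + R₂ = 0.818 Ω
V = IR = 24.4 × 0.818 = 20.0 V

20.0 V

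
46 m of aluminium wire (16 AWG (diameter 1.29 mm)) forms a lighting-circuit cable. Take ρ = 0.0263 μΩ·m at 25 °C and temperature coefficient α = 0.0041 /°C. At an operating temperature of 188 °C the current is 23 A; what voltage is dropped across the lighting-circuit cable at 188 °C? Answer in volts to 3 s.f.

35.5 V

ρ = 0.0263 μΩ·m = 2.63×10^-8 Ω·m
A = π(1.29/2 mm)² = π(6.4500e-04 m)² = 1.307e-06 m²
R₍25₎ = ρL/A = (2.63×10^-8)(46)/(1.307e-06) = 0.9256 Ω
R₍188₎ = R₍25₎(1 + αΔT) = 0.9256 × (1 + 0.0041×163) = 1.544 Ω
V = IR = 23 × 1.544 = 35.5 V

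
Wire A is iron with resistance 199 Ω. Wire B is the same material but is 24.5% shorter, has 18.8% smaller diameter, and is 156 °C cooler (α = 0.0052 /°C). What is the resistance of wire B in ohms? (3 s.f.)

R ∝ ρL/d² with ρ ∝ (1+αΔT), so R_B/R_A = (1 − 24.5/100) × (1 − 18.8/100)⁻² × (1 − 0.0052×156)
= 0.755 × 1.517 × 0.1888 = 0.2162
R_B = 0.2162 × 199 = 43.0 Ω

43.0 Ω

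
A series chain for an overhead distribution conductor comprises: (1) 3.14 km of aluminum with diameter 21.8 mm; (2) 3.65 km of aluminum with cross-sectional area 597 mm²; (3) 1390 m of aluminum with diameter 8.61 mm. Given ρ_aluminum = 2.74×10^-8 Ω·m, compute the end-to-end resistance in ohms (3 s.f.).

Seg 1: A = π(d/2)² = π(1.0900e-02 m)² = 3.733e-04 m²
R_1 = (2.74×10^-8)(3140)/(3.733e-04) = 0.2305 Ω
Seg 2: A = 597 mm² = 5.970e-04 m²
R_2 = (2.74×10^-8)(3650)/(5.970e-04) = 0.1675 Ω
Seg 3: A = π(d/2)² = π(4.3050e-03 m)² = 5.822e-05 m²
R_3 = (2.74×10^-8)(1390)/(5.822e-05) = 0.6541 Ω
R_total = R_1 + R_2 + R_3 = 1.05 Ω

1.05 Ω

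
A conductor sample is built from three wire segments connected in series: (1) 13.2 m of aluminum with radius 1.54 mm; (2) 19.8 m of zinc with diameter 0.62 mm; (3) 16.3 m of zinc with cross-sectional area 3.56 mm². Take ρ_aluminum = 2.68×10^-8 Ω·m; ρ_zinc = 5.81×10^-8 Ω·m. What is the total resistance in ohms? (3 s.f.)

4.12 Ω

Seg 1: A = πr² = π(1.5400e-03 m)² = 7.451e-06 m²
R_1 = (2.68×10^-8)(13.2)/(7.451e-06) = 0.04748 Ω
Seg 2: A = π(d/2)² = π(3.1000e-04 m)² = 3.019e-07 m²
R_2 = (5.81×10^-8)(19.8)/(3.019e-07) = 3.81 Ω
Seg 3: A = 3.56 mm² = 3.560e-06 m²
R_3 = (5.81×10^-8)(16.3)/(3.560e-06) = 0.266 Ω
R_total = R_1 + R_2 + R_3 = 4.12 Ω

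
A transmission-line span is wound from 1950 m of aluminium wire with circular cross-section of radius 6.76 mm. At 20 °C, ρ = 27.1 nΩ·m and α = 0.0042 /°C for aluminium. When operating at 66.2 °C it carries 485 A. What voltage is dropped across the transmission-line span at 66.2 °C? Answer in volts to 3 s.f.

ρ = 27.1 nΩ·m = 2.71×10^-8 Ω·m
A = πr² = π(6.7600e-03 m)² = 1.436e-04 m²
R₍20₎ = ρL/A = (2.71×10^-8)(1950)/(1.436e-04) = 0.3681 Ω
R₍66.2₎ = R₍20₎(1 + αΔT) = 0.3681 × (1 + 0.0042×46.2) = 0.4395 Ω
V = IR = 485 × 0.4395 = 213 V

213 V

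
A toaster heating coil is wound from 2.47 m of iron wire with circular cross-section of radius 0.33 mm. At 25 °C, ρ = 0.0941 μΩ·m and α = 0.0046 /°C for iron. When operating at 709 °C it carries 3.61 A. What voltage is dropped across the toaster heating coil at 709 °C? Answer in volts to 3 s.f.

10.2 V

ρ = 0.0941 μΩ·m = 9.41×10^-8 Ω·m
A = πr² = π(3.3000e-04 m)² = 3.421e-07 m²
R₍25₎ = ρL/A = (9.41×10^-8)(2.47)/(3.421e-07) = 0.6794 Ω
R₍709₎ = R₍25₎(1 + αΔT) = 0.6794 × (1 + 0.0046×684) = 2.817 Ω
V = IR = 3.61 × 2.817 = 10.2 V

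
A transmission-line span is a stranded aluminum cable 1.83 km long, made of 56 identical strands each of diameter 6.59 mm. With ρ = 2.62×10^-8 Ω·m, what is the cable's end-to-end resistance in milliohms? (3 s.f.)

A_strand = π(3.2950e-03 m)² = 3.411e-05 m²
R_strand = ρL/A = (2.62×10^-8)(1830)/(3.411e-05) = 1.406 Ω
R_total = R_strand/N = 1.406/56 = 25.1 mΩ

25.1 mΩ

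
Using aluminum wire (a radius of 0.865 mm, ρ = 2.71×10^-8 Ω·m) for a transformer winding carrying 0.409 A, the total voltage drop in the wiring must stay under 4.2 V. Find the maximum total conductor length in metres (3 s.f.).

891 m

A = πr² = π(8.6500e-04 m)² = 2.351e-06 m²
L_max = V_max·A/(1·ρI) = (4.2)(2.351e-06)/(2.71×10^-8×0.409) = 891 m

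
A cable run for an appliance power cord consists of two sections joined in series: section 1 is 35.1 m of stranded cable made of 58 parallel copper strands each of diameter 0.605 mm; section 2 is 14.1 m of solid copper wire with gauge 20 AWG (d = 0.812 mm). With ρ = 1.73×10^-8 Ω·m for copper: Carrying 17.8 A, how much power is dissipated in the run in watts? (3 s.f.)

161 W

Section 1: A_strand = π(3.0250e-04)² = 2.875e-07 m²; R₁ = ρL/(N·A_s) = (1.73×10^-8)(35.1)/(58×2.875e-07) = 0.03642 Ω
Section 2: A = π(0.812/2 mm)² = π(4.0600e-04 m)² = 5.178e-07 m²
R₂ = (1.73×10^-8)(14.1)/(5.178e-07) = 0.471 Ω
R = R₁ + R₂ = 0.5075 Ω
P = I²R = (17.8)² × 0.5075 = 161 W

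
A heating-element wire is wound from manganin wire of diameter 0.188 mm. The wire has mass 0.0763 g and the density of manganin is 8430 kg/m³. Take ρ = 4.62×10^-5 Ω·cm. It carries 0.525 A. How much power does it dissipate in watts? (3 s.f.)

ρ = 4.62×10^-5 Ω·cm = 4.62×10^-7 Ω·m
A = π(d/2)² = π(9.4000e-05 m)² = 2.7759e-08 m²
L = m/(density·A) = 7.630×10^-5/(8430×2.7759e-08) = 0.3261 m
R = ρL/A = (4.62×10^-7)(0.3261)/(2.7759e-08) = 5.427 Ω
P = I²R = (0.525)² × 5.427 = 1.50 W

1.50 W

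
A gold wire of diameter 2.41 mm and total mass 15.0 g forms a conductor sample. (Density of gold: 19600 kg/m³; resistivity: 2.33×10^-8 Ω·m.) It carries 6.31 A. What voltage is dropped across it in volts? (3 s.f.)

A = π(d/2)² = π(1.2050e-03 m)² = 4.5617e-06 m²
L = m/(density·A) = 0.015/(19600×4.5617e-06) = 0.1678 m
R = ρL/A = (2.33×10^-8)(0.1678)/(4.5617e-06) = 8.569×10^-4 Ω
V = IR = 6.31 × 8.569×10^-4 = 0.00541 V

0.00541 V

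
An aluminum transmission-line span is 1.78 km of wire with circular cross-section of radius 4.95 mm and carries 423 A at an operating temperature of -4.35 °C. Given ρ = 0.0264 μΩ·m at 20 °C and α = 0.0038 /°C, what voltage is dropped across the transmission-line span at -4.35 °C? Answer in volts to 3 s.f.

ρ = 0.0264 μΩ·m = 2.64×10^-8 Ω·m
A = πr² = π(4.9500e-03 m)² = 7.698e-05 m²
R₍20₎ = ρL/A = (2.64×10^-8)(1780)/(7.698e-05) = 0.6105 Ω
R₍-4.35₎ = R₍20₎(1 + αΔT) = 0.6105 × (1 + 0.0038×-24.4) = 0.554 Ω
V = IR = 423 × 0.554 = 234 V

234 V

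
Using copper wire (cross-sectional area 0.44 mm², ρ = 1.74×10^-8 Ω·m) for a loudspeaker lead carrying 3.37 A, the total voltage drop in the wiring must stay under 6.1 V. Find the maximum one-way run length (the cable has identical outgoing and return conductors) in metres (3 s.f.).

22.9 m

A = 0.44 mm² = 4.400e-07 m²
L_max = V_max·A/(2·ρI) = (6.1)(4.400e-07)/(2×1.74×10^-8×3.37) = 22.9 m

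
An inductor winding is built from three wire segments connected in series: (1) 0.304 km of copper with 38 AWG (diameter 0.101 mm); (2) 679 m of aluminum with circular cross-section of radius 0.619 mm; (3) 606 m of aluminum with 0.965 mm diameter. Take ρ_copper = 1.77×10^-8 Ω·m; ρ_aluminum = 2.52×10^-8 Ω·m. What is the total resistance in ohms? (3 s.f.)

Seg 1: A = π(0.101/2 mm)² = π(5.0500e-05 m)² = 8.012e-09 m²
R_1 = (1.77×10^-8)(304)/(8.012e-09) = 671.6 Ω
Seg 2: A = πr² = π(6.1900e-04 m)² = 1.204e-06 m²
R_2 = (2.52×10^-8)(679)/(1.204e-06) = 14.21 Ω
Seg 3: A = π(d/2)² = π(4.8250e-04 m)² = 7.314e-07 m²
R_3 = (2.52×10^-8)(606)/(7.314e-07) = 20.88 Ω
R_total = R_1 + R_2 + R_3 = 707 Ω

707 Ω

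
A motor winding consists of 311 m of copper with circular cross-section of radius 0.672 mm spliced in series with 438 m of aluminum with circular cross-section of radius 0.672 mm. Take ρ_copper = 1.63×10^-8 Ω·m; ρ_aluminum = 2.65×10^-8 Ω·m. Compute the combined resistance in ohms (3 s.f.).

11.8 Ω

Segment 1: A = πr² = π(6.7200e-04 m)² = 1.419e-06 m²
R₁ = ρL/A = (1.63×10^-8)(311)/(1.419e-06) = 3.573 Ω
R₂ = (2.65×10^-8)(438)/(1.419e-06) = 8.181 Ω
R = R₁ + R₂ = 11.8 Ω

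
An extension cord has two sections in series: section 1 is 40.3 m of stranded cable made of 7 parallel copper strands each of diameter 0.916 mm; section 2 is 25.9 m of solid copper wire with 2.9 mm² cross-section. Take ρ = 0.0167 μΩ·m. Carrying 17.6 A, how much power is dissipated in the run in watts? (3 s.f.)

91.4 W

ρ = 0.0167 μΩ·m = 1.67×10^-8 Ω·m
Section 1: A_strand = π(4.5800e-04)² = 6.590e-07 m²; R₁ = ρL/(N·A_s) = (1.67×10^-8)(40.3)/(7×6.590e-07) = 0.1459 Ω
Section 2: A = 2.9 mm² = 2.900e-06 m²
R₂ = (1.67×10^-8)(25.9)/(2.900e-06) = 0.1491 Ω
R = R₁ + R₂ = 0.295 Ω
P = I²R = (17.6)² × 0.295 = 91.4 W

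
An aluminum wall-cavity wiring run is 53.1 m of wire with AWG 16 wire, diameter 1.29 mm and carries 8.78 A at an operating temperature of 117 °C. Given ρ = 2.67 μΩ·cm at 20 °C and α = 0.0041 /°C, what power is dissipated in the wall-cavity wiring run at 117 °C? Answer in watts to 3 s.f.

ρ = 2.67 μΩ·cm = 2.67×10^-8 Ω·m
A = π(1.29/2 mm)² = π(6.4500e-04 m)² = 1.307e-06 m²
R₍20₎ = ρL/A = (2.67×10^-8)(53.1)/(1.307e-06) = 1.085 Ω
R₍117₎ = R₍20₎(1 + αΔT) = 1.085 × (1 + 0.0041×97) = 1.516 Ω
P = I²R = (8.78)² × 1.516 = 117 W

117 W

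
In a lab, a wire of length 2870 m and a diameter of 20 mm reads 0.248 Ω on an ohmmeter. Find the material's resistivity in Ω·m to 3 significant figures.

2.71×10^-8 Ω·m

A = π(d/2)² = π(1.0000e-02 m)² = 3.142e-04 m²
ρ = RA/L = (0.248)(3.142e-04)/(2870) = 2.71×10^-8 Ω·m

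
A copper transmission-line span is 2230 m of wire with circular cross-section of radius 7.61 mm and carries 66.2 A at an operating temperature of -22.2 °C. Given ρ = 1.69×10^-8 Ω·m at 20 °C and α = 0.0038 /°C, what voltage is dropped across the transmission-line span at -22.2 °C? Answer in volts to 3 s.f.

11.5 V

A = πr² = π(7.6100e-03 m)² = 1.819e-04 m²
R₍20₎ = ρL/A = (1.69×10^-8)(2230)/(1.819e-04) = 0.2071 Ω
R₍-22.2₎ = R₍20₎(1 + αΔT) = 0.2071 × (1 + 0.0038×-42.2) = 0.1739 Ω
V = IR = 66.2 × 0.1739 = 11.5 V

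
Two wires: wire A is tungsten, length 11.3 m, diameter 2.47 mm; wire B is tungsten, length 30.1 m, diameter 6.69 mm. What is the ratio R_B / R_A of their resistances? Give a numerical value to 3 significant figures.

0.363

R ∝ ρL/d², so R_B/R_A = (L_B/L_A) × (d_A/d_B)²
= (30.1/11.3) × (2.47/6.69)² = 0.363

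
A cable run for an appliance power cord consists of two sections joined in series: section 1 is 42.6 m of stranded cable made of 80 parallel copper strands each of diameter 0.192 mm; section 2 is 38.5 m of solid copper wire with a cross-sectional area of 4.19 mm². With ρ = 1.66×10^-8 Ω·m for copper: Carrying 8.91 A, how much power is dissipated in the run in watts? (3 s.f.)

Section 1: A_strand = π(9.6000e-05)² = 2.895e-08 m²; R₁ = ρL/(N·A_s) = (1.66×10^-8)(42.6)/(80×2.895e-08) = 0.3053 Ω
Section 2: A = 4.19 mm² = 4.190e-06 m²
R₂ = (1.66×10^-8)(38.5)/(4.190e-06) = 0.1525 Ω
R = R₁ + R₂ = 0.4578 Ω
P = I²R = (8.91)² × 0.4578 = 36.3 W

36.3 W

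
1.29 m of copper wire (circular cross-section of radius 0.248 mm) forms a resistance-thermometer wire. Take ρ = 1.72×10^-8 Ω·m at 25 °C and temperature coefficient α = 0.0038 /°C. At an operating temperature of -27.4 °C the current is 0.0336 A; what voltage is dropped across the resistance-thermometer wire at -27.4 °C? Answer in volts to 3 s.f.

A = πr² = π(2.4800e-04 m)² = 1.932e-07 m²
R₍25₎ = ρL/A = (1.72×10^-8)(1.29)/(1.932e-07) = 0.1148 Ω
R₍-27.4₎ = R₍25₎(1 + αΔT) = 0.1148 × (1 + 0.0038×-52.4) = 0.09197 Ω
V = IR = 0.0336 × 0.09197 = 0.00309 V

0.00309 V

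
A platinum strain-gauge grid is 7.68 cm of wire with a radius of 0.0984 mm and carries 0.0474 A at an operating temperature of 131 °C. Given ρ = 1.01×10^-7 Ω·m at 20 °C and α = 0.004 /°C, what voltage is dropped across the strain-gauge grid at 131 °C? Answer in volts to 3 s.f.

0.0175 V

A = πr² = π(9.8400e-05 m)² = 3.042e-08 m²
R₍20₎ = ρL/A = (1.01×10^-7)(0.0768)/(3.042e-08) = 0.255 Ω
R₍131₎ = R₍20₎(1 + αΔT) = 0.255 × (1 + 0.004×111) = 0.3682 Ω
V = IR = 0.0474 × 0.3682 = 0.0175 V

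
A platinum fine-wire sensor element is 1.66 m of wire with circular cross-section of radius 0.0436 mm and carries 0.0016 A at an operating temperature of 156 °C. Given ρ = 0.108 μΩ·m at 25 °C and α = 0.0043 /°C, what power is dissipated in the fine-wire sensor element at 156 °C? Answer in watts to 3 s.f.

1.20×10^-4 W

ρ = 0.108 μΩ·m = 1.08×10^-7 Ω·m
A = πr² = π(4.3600e-05 m)² = 5.972e-09 m²
R₍25₎ = ρL/A = (1.08×10^-7)(1.66)/(5.972e-09) = 30.02 Ω
R₍156₎ = R₍25₎(1 + αΔT) = 30.02 × (1 + 0.0043×131) = 46.93 Ω
P = I²R = (0.0016)² × 46.93 = 1.20×10^-4 W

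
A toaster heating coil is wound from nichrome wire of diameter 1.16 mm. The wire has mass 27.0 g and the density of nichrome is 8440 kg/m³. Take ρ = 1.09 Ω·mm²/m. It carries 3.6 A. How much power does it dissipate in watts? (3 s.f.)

ρ = 1.09 Ω·mm²/m = 1.09×10^-6 Ω·m
A = π(d/2)² = π(5.8000e-04 m)² = 1.0568e-06 m²
L = m/(density·A) = 0.027/(8440×1.0568e-06) = 3.027 m
R = ρL/A = (1.09×10^-6)(3.027)/(1.0568e-06) = 3.122 Ω
P = I²R = (3.6)² × 3.122 = 40.5 W

40.5 W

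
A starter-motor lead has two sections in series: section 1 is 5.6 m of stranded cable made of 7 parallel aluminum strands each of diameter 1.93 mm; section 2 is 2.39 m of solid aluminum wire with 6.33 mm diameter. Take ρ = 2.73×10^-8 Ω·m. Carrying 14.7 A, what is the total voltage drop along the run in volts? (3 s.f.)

Section 1: A_strand = π(9.6500e-04)² = 2.926e-06 m²; R₁ = ρL/(N·A_s) = (2.73×10^-8)(5.6)/(7×2.926e-06) = 0.007465 Ω
Section 2: A = π(d/2)² = π(3.1650e-03 m)² = 3.147e-05 m²
R₂ = (2.73×10^-8)(2.39)/(3.147e-05) = 0.002073 Ω
R = R₁ + R₂ = 0.009539 Ω
V = IR = 14.7 × 0.009539 = 0.140 V

0.140 V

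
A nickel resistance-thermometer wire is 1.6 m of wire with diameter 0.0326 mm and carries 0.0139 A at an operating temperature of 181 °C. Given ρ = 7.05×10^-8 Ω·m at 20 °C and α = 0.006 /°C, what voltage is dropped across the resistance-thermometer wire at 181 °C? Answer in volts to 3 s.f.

A = π(d/2)² = π(1.6300e-05 m)² = 8.347e-10 m²
R₍20₎ = ρL/A = (7.05×10^-8)(1.6)/(8.347e-10) = 135.1 Ω
R₍181₎ = R₍20₎(1 + αΔT) = 135.1 × (1 + 0.006×161) = 265.7 Ω
V = IR = 0.0139 × 265.7 = 3.69 V

3.69 V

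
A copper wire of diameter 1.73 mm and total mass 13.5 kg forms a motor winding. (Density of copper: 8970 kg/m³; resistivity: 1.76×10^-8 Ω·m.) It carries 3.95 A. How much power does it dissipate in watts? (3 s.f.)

74.8 W

A = π(d/2)² = π(8.6500e-04 m)² = 2.3506e-06 m²
L = m/(density·A) = 13.5/(8970×2.3506e-06) = 640.3 m
R = ρL/A = (1.76×10^-8)(640.3)/(2.3506e-06) = 4.794 Ω
P = I²R = (3.95)² × 4.794 = 74.8 W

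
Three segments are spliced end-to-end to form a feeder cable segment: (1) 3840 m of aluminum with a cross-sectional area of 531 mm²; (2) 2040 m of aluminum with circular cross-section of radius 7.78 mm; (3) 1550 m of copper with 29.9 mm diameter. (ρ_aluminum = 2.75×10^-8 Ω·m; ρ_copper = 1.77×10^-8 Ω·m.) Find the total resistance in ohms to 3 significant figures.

0.533 Ω

Seg 1: A = 531 mm² = 5.310e-04 m²
R_1 = (2.75×10^-8)(3840)/(5.310e-04) = 0.1989 Ω
Seg 2: A = πr² = π(7.7800e-03 m)² = 1.902e-04 m²
R_2 = (2.75×10^-8)(2040)/(1.902e-04) = 0.295 Ω
Seg 3: A = π(d/2)² = π(1.4950e-02 m)² = 7.022e-04 m²
R_3 = (1.77×10^-8)(1550)/(7.022e-04) = 0.03907 Ω
R_total = R_1 + R_2 + R_3 = 0.533 Ω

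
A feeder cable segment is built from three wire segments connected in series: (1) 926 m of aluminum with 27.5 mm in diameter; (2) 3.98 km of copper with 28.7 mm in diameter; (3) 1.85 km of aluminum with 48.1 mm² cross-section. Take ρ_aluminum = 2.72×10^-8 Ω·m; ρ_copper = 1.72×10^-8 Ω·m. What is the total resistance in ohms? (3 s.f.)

1.19 Ω

Seg 1: A = π(d/2)² = π(1.3750e-02 m)² = 5.940e-04 m²
R_1 = (2.72×10^-8)(926)/(5.940e-04) = 0.04241 Ω
Seg 2: A = π(d/2)² = π(1.4350e-02 m)² = 6.469e-04 m²
R_2 = (1.72×10^-8)(3980)/(6.469e-04) = 0.1058 Ω
Seg 3: A = 48.1 mm² = 4.810e-05 m²
R_3 = (2.72×10^-8)(1850)/(4.810e-05) = 1.046 Ω
R_total = R_1 + R_2 + R_3 = 1.19 Ω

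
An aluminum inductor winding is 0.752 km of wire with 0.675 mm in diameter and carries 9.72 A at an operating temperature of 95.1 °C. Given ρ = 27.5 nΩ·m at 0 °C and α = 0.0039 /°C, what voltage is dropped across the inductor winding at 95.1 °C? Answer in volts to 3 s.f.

ρ = 27.5 nΩ·m = 2.75×10^-8 Ω·m
A = π(d/2)² = π(3.3750e-04 m)² = 3.578e-07 m²
R₍0₎ = ρL/A = (2.75×10^-8)(752)/(3.578e-07) = 57.79 Ω
R₍95.1₎ = R₍0₎(1 + αΔT) = 57.79 × (1 + 0.0039×95.1) = 79.22 Ω
V = IR = 9.72 × 79.22 = 770 V

770 V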